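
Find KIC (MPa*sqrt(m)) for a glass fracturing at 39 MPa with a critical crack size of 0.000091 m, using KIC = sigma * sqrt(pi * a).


Fracture toughness: KIC = sigma * sqrt(pi * a)
  pi * a = pi * 0.000091 = 0.000285885
  sqrt(pi * a) = 0.016908
  KIC = 39 * 0.016908 = 0.659 MPa*sqrt(m)

0.659 MPa*sqrt(m)


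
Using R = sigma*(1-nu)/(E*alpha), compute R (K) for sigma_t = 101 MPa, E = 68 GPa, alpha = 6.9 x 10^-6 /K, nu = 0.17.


Thermal shock resistance: R = sigma * (1 - nu) / (E * alpha)
  Numerator = 101 * (1 - 0.17) = 83.83
  Denominator = 68 * 1000 * (6.9 x 10^-6) = 0.4692
  R = 83.83 / 0.4692 = 178.7 K

178.7 K


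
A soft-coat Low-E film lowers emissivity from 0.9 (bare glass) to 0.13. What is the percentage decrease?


Percentage reduction = (1 - coated/uncoated) * 100
  Ratio = 0.13 / 0.9 = 0.1444
  Reduction = (1 - 0.1444) * 100 = 85.6%

85.6%


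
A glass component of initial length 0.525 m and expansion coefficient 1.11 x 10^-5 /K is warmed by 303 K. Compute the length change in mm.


Thermal expansion formula: dL = alpha * L0 * dT
  dL = (1.11 x 10^-5) * 0.525 * 303 = 0.00176573 m
Convert to mm: 0.00176573 * 1000 = 1.7657 mm

1.7657 mm


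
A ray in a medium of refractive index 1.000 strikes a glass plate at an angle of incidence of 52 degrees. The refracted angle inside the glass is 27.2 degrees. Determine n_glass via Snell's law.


Apply Snell's law: n1 * sin(theta1) = n2 * sin(theta2)
  n2 = n1 * sin(theta1) / sin(theta2)
  sin(52) = 0.788011
  sin(27.2) = 0.457098
  n2 = 1.000 * 0.788011 / 0.457098 = 1.7239

1.7239


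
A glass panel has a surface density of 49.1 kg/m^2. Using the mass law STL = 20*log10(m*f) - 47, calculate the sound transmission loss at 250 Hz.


Mass law: STL = 20 * log10(m * f) - 47
  m * f = 49.1 * 250 = 12275
  log10(12275) = 4.08902
  STL = 20 * 4.08902 - 47 = 81.7804 - 47 = 34.8 dB

34.8 dB


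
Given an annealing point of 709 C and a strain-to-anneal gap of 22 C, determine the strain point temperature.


Strain point = annealing point - difference:
  T_strain = 709 - 22 = 687 C

687 C


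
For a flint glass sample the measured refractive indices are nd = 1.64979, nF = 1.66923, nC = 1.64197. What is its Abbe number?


Abbe number formula: Vd = (nd - 1) / (nF - nC)
  nd - 1 = 1.64979 - 1 = 0.64979
  nF - nC = 1.66923 - 1.64197 = 0.02726
  Vd = 0.64979 / 0.02726 = 23.84

23.84


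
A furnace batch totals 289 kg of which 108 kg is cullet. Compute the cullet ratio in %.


Cullet ratio = (cullet mass / total batch mass) * 100
  Ratio = 108 / 289 * 100 = 37.37%

37.37%


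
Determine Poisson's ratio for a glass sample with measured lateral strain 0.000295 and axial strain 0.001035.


Poisson's ratio: nu = lateral strain / axial strain
  nu = 0.000295 / 0.001035 = 0.285

0.285


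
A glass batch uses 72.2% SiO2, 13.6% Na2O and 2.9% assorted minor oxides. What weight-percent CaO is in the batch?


Pieces sum to 100%:
  CaO = 100 - (SiO2 + Na2O + others)
  CaO = 100 - (72.2 + 13.6 + 2.9) = 11.3%

11.3%


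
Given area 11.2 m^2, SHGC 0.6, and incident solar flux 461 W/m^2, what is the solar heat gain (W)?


Solar heat gain: Q = Area * SHGC * Irradiance
  Q = 11.2 * 0.6 * 461 = 3097.9 W

3097.9 W


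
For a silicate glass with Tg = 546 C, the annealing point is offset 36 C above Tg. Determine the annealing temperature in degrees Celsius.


The annealing temperature is Tg plus the offset:
  T_anneal = 546 + 36 = 582 C

582 C


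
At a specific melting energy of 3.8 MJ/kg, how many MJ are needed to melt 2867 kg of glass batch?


Total energy = mass * specific energy
  E = 2867 * 3.8 = 10894.6 MJ

10894.6 MJ


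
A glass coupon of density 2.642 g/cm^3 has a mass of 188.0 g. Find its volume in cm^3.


Rearrange rho = m / V:
  V = m / rho
  V = 188.0 / 2.642 = 71.158 cm^3

71.158 cm^3


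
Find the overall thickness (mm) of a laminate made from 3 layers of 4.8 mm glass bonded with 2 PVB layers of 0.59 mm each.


Total thickness = glass contribution + PVB contribution
  Glass: 3 * 4.8 = 14.4 mm
  PVB: 2 * 0.59 = 1.18 mm
  Total = 14.4 + 1.18 = 15.58 mm

15.58 mm


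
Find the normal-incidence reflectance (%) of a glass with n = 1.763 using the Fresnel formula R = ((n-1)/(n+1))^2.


Fresnel reflectance at normal incidence:
  R = ((n - 1)/(n + 1))^2
  (n - 1)/(n + 1) = (1.763 - 1)/(1.763 + 1) = 0.276149
  R = 0.276149^2 = 0.0762583
  R(%) = 0.0762583 * 100 = 7.626%

7.626%


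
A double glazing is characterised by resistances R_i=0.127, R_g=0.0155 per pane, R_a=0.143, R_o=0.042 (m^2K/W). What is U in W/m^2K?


Total thermal resistance (series):
  R_total = R_in + R_glass + R_air + R_glass + R_out
  R_total = 0.127 + 0.0155 + 0.143 + 0.0155 + 0.042 = 0.343 m^2K/W
U-value = 1 / R_total = 1 / 0.343 = 2.915 W/m^2K

2.915 W/m^2K


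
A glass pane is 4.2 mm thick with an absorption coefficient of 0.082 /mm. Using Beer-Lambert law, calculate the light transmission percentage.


Beer-Lambert law: T = exp(-alpha * thickness)
  exponent = -0.082 * 4.2 = -0.3444
  T = exp(-0.3444) = 0.7086
  Percentage = 0.7086 * 100 = 70.86%

70.86%


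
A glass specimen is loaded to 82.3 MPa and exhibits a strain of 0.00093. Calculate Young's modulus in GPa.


Young's modulus: E = stress / strain
  E = 82.3 MPa / 0.00093 = 88494.62 MPa
Convert to GPa: 88494.62 / 1000 = 88.49 GPa

88.49 GPa


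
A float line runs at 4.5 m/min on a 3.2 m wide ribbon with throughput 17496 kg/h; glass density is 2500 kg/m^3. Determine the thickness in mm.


Ribbon cross-section from mass balance:
  Volume rate = throughput / density = 17496 / 2500 = 6.9984 m^3/h
  thickness = volume rate / (speed * 60 * width), i.e.
  thickness = throughput / (60 * speed * width * density) * 1000
  thickness = 17496 / (60 * 4.5 * 3.2 * 2500) * 1000 = 8.1 mm

8.1 mm


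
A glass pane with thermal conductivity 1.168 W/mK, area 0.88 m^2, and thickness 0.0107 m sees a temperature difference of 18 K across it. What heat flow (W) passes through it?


Fourier's law: Q = k * A * dT / t
  Q = 1.168 * 0.88 * 18 / 0.0107
  Q = 18.50112 / 0.0107 = 1729.1 W

1729.1 W


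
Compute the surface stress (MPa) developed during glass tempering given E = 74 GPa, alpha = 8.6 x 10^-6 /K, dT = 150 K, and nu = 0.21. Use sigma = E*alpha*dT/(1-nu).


Tempering stress: sigma = E * alpha * dT / (1 - nu)
  E (MPa) = 74 * 1000 = 74000
  Numerator = 74000 * (8.6 x 10^-6) * 150 = 95.46
  Denominator = 1 - 0.21 = 0.79
  sigma = 95.46 / 0.79 = 120.8 MPa

120.8 MPa


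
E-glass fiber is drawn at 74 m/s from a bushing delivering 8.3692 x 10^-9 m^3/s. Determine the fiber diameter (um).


Cross-sectional area from continuity:
  A = Q / v = 8.3692 x 10^-9 / 74 = 1.130973 x 10^-10 m^2
Diameter from circular cross-section:
  d = sqrt(4A / pi) * 10^6 (m -> um)
  d = sqrt(4 * 1.130973 x 10^-10 / pi) * 10^6 = 12.0 um

12.0 um


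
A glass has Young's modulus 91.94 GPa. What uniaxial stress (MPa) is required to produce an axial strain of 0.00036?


Rearrange E = sigma / epsilon:
  sigma = E * epsilon
  E (MPa) = 91.94 * 1000 = 91940
  sigma = 91940 * 0.00036 = 33.1 MPa

33.1 MPa


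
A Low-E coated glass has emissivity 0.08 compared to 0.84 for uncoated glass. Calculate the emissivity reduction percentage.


Percentage reduction = (1 - coated/uncoated) * 100
  Ratio = 0.08 / 0.84 = 0.0952
  Reduction = (1 - 0.0952) * 100 = 90.5%

90.5%


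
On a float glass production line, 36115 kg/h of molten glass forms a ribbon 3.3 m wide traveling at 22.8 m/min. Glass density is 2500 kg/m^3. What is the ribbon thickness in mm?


Ribbon cross-section from mass balance:
  Volume rate = throughput / density = 36115 / 2500 = 14.446 m^3/h
  thickness = volume rate / (speed * 60 * width), i.e.
  thickness = throughput / (60 * speed * width * density) * 1000
  thickness = 36115 / (60 * 22.8 * 3.3 * 2500) * 1000 = 3.2 mm

3.2 mm


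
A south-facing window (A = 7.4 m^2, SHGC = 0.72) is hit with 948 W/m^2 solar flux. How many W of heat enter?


Solar heat gain: Q = Area * SHGC * Irradiance
  Q = 7.4 * 0.72 * 948 = 5050.9 W

5050.9 W


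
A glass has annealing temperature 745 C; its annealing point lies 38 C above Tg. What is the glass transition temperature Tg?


Rearrange T_anneal = Tg + offset for Tg:
  Tg = T_anneal - offset = 745 - 38 = 707 C

707 C


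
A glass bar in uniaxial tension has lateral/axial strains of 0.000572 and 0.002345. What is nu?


Poisson's ratio: nu = lateral strain / axial strain
  nu = 0.000572 / 0.002345 = 0.2439

0.2439


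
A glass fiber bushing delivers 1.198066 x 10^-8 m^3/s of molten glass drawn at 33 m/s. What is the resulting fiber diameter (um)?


Cross-sectional area from continuity:
  A = Q / v = 1.198066 x 10^-8 / 33 = 3.630503 x 10^-10 m^2
Diameter from circular cross-section:
  d = sqrt(4A / pi) * 10^6 (m -> um)
  d = sqrt(4 * 3.630503 x 10^-10 / pi) * 10^6 = 21.5 um

21.5 um


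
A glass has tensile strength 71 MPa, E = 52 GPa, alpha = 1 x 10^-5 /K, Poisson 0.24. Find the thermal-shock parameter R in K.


Thermal shock resistance: R = sigma * (1 - nu) / (E * alpha)
  Numerator = 71 * (1 - 0.24) = 53.96
  Denominator = 52 * 1000 * (1 x 10^-5) = 0.52
  R = 53.96 / 0.52 = 103.8 K

103.8 K


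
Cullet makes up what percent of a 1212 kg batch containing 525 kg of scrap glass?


Cullet ratio = (cullet mass / total batch mass) * 100
  Ratio = 525 / 1212 * 100 = 43.32%

43.32%


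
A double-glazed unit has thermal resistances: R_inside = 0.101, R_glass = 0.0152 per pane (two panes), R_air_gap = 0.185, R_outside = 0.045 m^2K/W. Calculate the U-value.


Total thermal resistance (series):
  R_total = R_in + R_glass + R_air + R_glass + R_out
  R_total = 0.101 + 0.0152 + 0.185 + 0.0152 + 0.045 = 0.3614 m^2K/W
U-value = 1 / R_total = 1 / 0.3614 = 2.767 W/m^2K

2.767 W/m^2K


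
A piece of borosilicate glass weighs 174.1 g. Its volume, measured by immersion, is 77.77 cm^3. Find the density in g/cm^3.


Use the definition of density:
  rho = mass / volume
  rho = 174.1 / 77.77 = 2.239 g/cm^3

2.239 g/cm^3


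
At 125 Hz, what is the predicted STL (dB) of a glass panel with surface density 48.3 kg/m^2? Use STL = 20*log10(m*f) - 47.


Mass law: STL = 20 * log10(m * f) - 47
  m * f = 48.3 * 125 = 6037.5
  log10(6037.5) = 3.78086
  STL = 20 * 3.78086 - 47 = 75.6172 - 47 = 28.6 dB

28.6 dB


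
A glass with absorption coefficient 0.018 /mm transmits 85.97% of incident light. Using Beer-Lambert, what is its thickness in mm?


Rearrange T = exp(-alpha * thickness):
  thickness = -ln(T) / alpha
  T = 85.97/100 = 0.8597
  ln(T) = -0.15117
  -ln(T) = 0.15117
  thickness = 0.15117 / 0.018 = 8.4 mm

8.4 mm


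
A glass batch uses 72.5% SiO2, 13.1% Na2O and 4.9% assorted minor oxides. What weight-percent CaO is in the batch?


Pieces sum to 100%:
  CaO = 100 - (SiO2 + Na2O + others)
  CaO = 100 - (72.5 + 13.1 + 4.9) = 9.5%

9.5%


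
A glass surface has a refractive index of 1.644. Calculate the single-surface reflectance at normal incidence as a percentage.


Fresnel reflectance at normal incidence:
  R = ((n - 1)/(n + 1))^2
  (n - 1)/(n + 1) = (1.644 - 1)/(1.644 + 1) = 0.24357
  R = 0.24357^2 = 0.0593263
  R(%) = 0.0593263 * 100 = 5.933%

5.933%


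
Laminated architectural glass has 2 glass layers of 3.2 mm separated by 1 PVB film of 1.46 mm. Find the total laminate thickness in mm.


Total thickness = glass contribution + PVB contribution
  Glass: 2 * 3.2 = 6.4 mm
  PVB: 1 * 1.46 = 1.46 mm
  Total = 6.4 + 1.46 = 7.86 mm

7.86 mm


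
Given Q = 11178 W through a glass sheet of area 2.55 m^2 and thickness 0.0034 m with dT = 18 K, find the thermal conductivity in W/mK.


Fourier's law rearranged: k = Q * t / (A * dT)
  Numerator = 11178 * 0.0034 = 38.0052
  Denominator = 2.55 * 18 = 45.9
  k = 38.0052 / 45.9 = 0.828 W/mK

0.828 W/mK


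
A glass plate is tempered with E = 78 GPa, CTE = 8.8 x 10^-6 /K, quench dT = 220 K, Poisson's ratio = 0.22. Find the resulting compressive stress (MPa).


Tempering stress: sigma = E * alpha * dT / (1 - nu)
  E (MPa) = 78 * 1000 = 78000
  Numerator = 78000 * (8.8 x 10^-6) * 220 = 151.008
  Denominator = 1 - 0.22 = 0.78
  sigma = 151.008 / 0.78 = 193.6 MPa

193.6 MPa


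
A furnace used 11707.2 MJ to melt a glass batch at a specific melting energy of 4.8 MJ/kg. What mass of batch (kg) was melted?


Rearrange E = m * s for m:
  m = E / s
  m = 11707.2 / 4.8 = 2439.0 kg

2439.0 kg


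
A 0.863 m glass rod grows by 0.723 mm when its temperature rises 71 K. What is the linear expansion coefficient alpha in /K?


Rearrange dL = alpha * L0 * dT for alpha:
  alpha = dL / (L0 * dT)
  alpha = (0.723 / 1000) / (0.863 * 71) = 0.0000118 /K = 1.18 x 10^-5 /K

1.18 x 10^-5 /K


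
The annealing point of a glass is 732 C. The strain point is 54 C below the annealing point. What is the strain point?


Strain point = annealing point - difference:
  T_strain = 732 - 54 = 678 C

678 C


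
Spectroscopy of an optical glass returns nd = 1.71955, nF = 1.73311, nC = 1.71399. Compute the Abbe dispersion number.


Abbe number formula: Vd = (nd - 1) / (nF - nC)
  nd - 1 = 1.71955 - 1 = 0.71955
  nF - nC = 1.73311 - 1.71399 = 0.01912
  Vd = 0.71955 / 0.01912 = 37.63

37.63


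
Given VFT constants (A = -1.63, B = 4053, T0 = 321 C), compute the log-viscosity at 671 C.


VFT equation: log(eta) = A + B / (T - T0)
  T - T0 = 671 - 321 = 350
  B / (T - T0) = 4053 / 350 = 11.58
  log(eta) = -1.63 + 11.58 = 9.95

9.95


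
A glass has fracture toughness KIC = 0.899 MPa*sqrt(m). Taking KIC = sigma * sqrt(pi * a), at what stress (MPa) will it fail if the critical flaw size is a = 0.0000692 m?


Rearrange KIC = sigma * sqrt(pi * a):
  sigma = KIC / sqrt(pi * a)
  sqrt(pi * 0.0000692) = 0.014744
  sigma = 0.899 / 0.014744 = 60.97 MPa

60.97 MPa


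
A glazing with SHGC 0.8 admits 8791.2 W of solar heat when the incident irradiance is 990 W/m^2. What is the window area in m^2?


Rearrange Q = Area * SHGC * Irradiance:
  Area = Q / (SHGC * Irradiance)
  Area = 8791.2 / (0.8 * 990) = 11.1 m^2

11.1 m^2


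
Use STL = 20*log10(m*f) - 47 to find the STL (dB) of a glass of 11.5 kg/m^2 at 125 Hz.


Mass law: STL = 20 * log10(m * f) - 47
  m * f = 11.5 * 125 = 1437.5
  log10(1437.5) = 3.15761
  STL = 20 * 3.15761 - 47 = 63.1522 - 47 = 16.2 dB

16.2 dB


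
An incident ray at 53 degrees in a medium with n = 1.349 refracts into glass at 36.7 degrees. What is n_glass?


Apply Snell's law: n1 * sin(theta1) = n2 * sin(theta2)
  n2 = n1 * sin(theta1) / sin(theta2)
  sin(53) = 0.798636
  sin(36.7) = 0.597625
  n2 = 1.349 * 0.798636 / 0.597625 = 1.8027

1.8027


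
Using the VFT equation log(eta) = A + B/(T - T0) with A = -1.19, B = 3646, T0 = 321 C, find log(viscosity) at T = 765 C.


VFT equation: log(eta) = A + B / (T - T0)
  T - T0 = 765 - 321 = 444
  B / (T - T0) = 3646 / 444 = 8.212
  log(eta) = -1.19 + 8.212 = 7.022

7.022


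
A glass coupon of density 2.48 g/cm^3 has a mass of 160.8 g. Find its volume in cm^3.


Rearrange rho = m / V:
  V = m / rho
  V = 160.8 / 2.48 = 64.839 cm^3

64.839 cm^3


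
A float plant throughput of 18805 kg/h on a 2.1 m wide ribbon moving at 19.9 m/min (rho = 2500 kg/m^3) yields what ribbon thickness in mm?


Ribbon cross-section from mass balance:
  Volume rate = throughput / density = 18805 / 2500 = 7.522 m^3/h
  thickness = volume rate / (speed * 60 * width), i.e.
  thickness = throughput / (60 * speed * width * density) * 1000
  thickness = 18805 / (60 * 19.9 * 2.1 * 2500) * 1000 = 3.0 mm

3.0 mm


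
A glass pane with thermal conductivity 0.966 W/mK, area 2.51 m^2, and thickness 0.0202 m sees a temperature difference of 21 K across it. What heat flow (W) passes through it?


Fourier's law: Q = k * A * dT / t
  Q = 0.966 * 2.51 * 21 / 0.0202
  Q = 50.91786 / 0.0202 = 2520.7 W

2520.7 W


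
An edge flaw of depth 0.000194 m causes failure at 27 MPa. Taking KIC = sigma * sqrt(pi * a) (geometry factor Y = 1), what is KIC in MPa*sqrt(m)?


Fracture toughness: KIC = sigma * sqrt(pi * a)
  pi * a = pi * 0.000194 = 0.000609469
  sqrt(pi * a) = 0.024687
  KIC = 27 * 0.024687 = 0.667 MPa*sqrt(m)

0.667 MPa*sqrt(m)


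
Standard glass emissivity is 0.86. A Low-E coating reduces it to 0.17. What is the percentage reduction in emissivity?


Percentage reduction = (1 - coated/uncoated) * 100
  Ratio = 0.17 / 0.86 = 0.1977
  Reduction = (1 - 0.1977) * 100 = 80.2%

80.2%


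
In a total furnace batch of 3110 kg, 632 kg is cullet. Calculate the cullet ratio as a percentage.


Cullet ratio = (cullet mass / total batch mass) * 100
  Ratio = 632 / 3110 * 100 = 20.32%

20.32%


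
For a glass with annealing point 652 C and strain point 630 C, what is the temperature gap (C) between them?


Gap = T_anneal - T_strain:
  gap = 652 - 630 = 22 C

22 C


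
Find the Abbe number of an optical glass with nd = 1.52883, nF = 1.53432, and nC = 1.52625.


Abbe number formula: Vd = (nd - 1) / (nF - nC)
  nd - 1 = 1.52883 - 1 = 0.52883
  nF - nC = 1.53432 - 1.52625 = 0.00807
  Vd = 0.52883 / 0.00807 = 65.53

65.53


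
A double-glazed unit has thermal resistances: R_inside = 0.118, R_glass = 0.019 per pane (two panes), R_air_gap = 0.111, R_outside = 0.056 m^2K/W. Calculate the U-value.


Total thermal resistance (series):
  R_total = R_in + R_glass + R_air + R_glass + R_out
  R_total = 0.118 + 0.019 + 0.111 + 0.019 + 0.056 = 0.323 m^2K/W
U-value = 1 / R_total = 1 / 0.323 = 3.096 W/m^2K

3.096 W/m^2K


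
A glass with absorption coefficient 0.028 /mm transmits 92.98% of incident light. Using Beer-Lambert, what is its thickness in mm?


Rearrange T = exp(-alpha * thickness):
  thickness = -ln(T) / alpha
  T = 92.98/100 = 0.9298
  ln(T) = -0.07279
  -ln(T) = 0.07279
  thickness = 0.07279 / 0.028 = 2.6 mm

2.6 mm


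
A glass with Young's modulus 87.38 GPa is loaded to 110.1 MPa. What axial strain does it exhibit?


Rearrange E = sigma / epsilon:
  epsilon = sigma / E
  E (MPa) = 87.38 * 1000 = 87380
  epsilon = 110.1 / 87380 = 0.00126

0.00126


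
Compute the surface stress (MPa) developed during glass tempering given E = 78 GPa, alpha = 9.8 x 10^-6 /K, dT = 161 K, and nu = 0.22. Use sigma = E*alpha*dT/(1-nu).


Tempering stress: sigma = E * alpha * dT / (1 - nu)
  E (MPa) = 78 * 1000 = 78000
  Numerator = 78000 * (9.8 x 10^-6) * 161 = 123.0684
  Denominator = 1 - 0.22 = 0.78
  sigma = 123.0684 / 0.78 = 157.8 MPa

157.8 MPa


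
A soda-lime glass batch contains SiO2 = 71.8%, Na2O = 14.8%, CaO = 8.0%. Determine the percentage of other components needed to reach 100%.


Sum the three major oxides:
  SiO2 + Na2O + CaO = 71.8 + 14.8 + 8.0 = 94.6%
Subtract from 100%:
  Others = 100 - 94.6 = 5.4%

5.4%


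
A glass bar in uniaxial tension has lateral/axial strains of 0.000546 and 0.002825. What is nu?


Poisson's ratio: nu = lateral strain / axial strain
  nu = 0.000546 / 0.002825 = 0.1933

0.1933


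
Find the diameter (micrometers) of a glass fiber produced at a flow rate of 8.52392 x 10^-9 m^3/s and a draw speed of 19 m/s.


Cross-sectional area from continuity:
  A = Q / v = 8.52392 x 10^-9 / 19 = 4.486274 x 10^-10 m^2
Diameter from circular cross-section:
  d = sqrt(4A / pi) * 10^6 (m -> um)
  d = sqrt(4 * 4.486274 x 10^-10 / pi) * 10^6 = 23.9 um

23.9 um


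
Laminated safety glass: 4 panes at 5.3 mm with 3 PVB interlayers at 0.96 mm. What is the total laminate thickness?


Total thickness = glass contribution + PVB contribution
  Glass: 4 * 5.3 = 21.2 mm
  PVB: 3 * 0.96 = 2.88 mm
  Total = 21.2 + 2.88 = 24.08 mm

24.08 mm


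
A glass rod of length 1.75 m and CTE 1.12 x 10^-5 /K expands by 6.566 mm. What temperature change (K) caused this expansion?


Rearrange dL = alpha * L0 * dT for dT:
  dT = dL / (alpha * L0)
  dL (m) = 6.566 / 1000 = 0.006566
  dT = 0.006566 / ((1.12 x 10^-5) * 1.75) = 335.0 K

335.0 K


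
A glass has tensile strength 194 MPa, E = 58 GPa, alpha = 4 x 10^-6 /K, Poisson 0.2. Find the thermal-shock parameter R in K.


Thermal shock resistance: R = sigma * (1 - nu) / (E * alpha)
  Numerator = 194 * (1 - 0.2) = 155.2
  Denominator = 58 * 1000 * (4 x 10^-6) = 0.232
  R = 155.2 / 0.232 = 669.0 K

669.0 K


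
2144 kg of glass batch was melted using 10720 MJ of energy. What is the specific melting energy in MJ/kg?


Rearrange E = m * s for s:
  s = E / m
  s = 10720 / 2144 = 5.0 MJ/kg

5.0 MJ/kg


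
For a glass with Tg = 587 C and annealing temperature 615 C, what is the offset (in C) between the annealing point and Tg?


Offset = T_anneal - Tg:
  offset = 615 - 587 = 28 C

28 C


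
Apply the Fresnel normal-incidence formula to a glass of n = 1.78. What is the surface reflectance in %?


Fresnel reflectance at normal incidence:
  R = ((n - 1)/(n + 1))^2
  (n - 1)/(n + 1) = (1.78 - 1)/(1.78 + 1) = 0.280576
  R = 0.280576^2 = 0.0787229
  R(%) = 0.0787229 * 100 = 7.872%

7.872%


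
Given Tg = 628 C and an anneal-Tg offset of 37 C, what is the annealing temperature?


The annealing temperature is Tg plus the offset:
  T_anneal = 628 + 37 = 665 C

665 C


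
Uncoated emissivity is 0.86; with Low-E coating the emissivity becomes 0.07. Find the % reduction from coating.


Percentage reduction = (1 - coated/uncoated) * 100
  Ratio = 0.07 / 0.86 = 0.0814
  Reduction = (1 - 0.0814) * 100 = 91.9%

91.9%


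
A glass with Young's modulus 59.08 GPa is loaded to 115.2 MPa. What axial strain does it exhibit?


Rearrange E = sigma / epsilon:
  epsilon = sigma / E
  E (MPa) = 59.08 * 1000 = 59080
  epsilon = 115.2 / 59080 = 0.00195

0.00195


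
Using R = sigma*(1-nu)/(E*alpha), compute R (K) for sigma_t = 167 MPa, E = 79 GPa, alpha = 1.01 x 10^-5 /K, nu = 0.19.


Thermal shock resistance: R = sigma * (1 - nu) / (E * alpha)
  Numerator = 167 * (1 - 0.19) = 135.27
  Denominator = 79 * 1000 * (1.01 x 10^-5) = 0.7979
  R = 135.27 / 0.7979 = 169.5 K

169.5 K


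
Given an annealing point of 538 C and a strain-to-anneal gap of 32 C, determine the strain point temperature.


Strain point = annealing point - difference:
  T_strain = 538 - 32 = 506 C

506 C


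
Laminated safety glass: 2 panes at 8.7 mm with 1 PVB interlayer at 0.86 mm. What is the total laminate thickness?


Total thickness = glass contribution + PVB contribution
  Glass: 2 * 8.7 = 17.4 mm
  PVB: 1 * 0.86 = 0.86 mm
  Total = 17.4 + 0.86 = 18.26 mm

18.26 mm


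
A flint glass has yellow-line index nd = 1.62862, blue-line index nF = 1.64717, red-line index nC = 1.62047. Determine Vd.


Abbe number formula: Vd = (nd - 1) / (nF - nC)
  nd - 1 = 1.62862 - 1 = 0.62862
  nF - nC = 1.64717 - 1.62047 = 0.0267
  Vd = 0.62862 / 0.0267 = 23.54

23.54


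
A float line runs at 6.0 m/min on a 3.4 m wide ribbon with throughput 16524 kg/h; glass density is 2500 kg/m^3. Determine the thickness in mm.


Ribbon cross-section from mass balance:
  Volume rate = throughput / density = 16524 / 2500 = 6.6096 m^3/h
  thickness = volume rate / (speed * 60 * width), i.e.
  thickness = throughput / (60 * speed * width * density) * 1000
  thickness = 16524 / (60 * 6.0 * 3.4 * 2500) * 1000 = 5.4 mm

5.4 mm


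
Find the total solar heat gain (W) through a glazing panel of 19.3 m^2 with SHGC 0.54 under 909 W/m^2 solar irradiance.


Solar heat gain: Q = Area * SHGC * Irradiance
  Q = 19.3 * 0.54 * 909 = 9473.6 W

9473.6 W


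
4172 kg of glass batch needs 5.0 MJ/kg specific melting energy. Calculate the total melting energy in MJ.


Total energy = mass * specific energy
  E = 4172 * 5.0 = 20860 MJ

20860 MJ


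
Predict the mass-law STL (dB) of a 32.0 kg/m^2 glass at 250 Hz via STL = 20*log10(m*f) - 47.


Mass law: STL = 20 * log10(m * f) - 47
  m * f = 32.0 * 250 = 8000
  log10(8000) = 3.90309
  STL = 20 * 3.90309 - 47 = 78.0618 - 47 = 31.1 dB

31.1 dB


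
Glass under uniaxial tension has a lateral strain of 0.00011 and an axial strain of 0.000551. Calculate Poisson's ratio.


Poisson's ratio: nu = lateral strain / axial strain
  nu = 0.00011 / 0.000551 = 0.1996

0.1996


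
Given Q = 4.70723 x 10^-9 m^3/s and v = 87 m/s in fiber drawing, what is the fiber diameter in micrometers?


Cross-sectional area from continuity:
  A = Q / v = 4.70723 x 10^-9 / 87 = 5.410609 x 10^-11 m^2
Diameter from circular cross-section:
  d = sqrt(4A / pi) * 10^6 (m -> um)
  d = sqrt(4 * 5.410609 x 10^-11 / pi) * 10^6 = 8.3 um

8.3 um


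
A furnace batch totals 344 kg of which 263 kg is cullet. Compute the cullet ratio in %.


Cullet ratio = (cullet mass / total batch mass) * 100
  Ratio = 263 / 344 * 100 = 76.45%

76.45%


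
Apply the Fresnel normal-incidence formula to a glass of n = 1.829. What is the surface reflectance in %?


Fresnel reflectance at normal incidence:
  R = ((n - 1)/(n + 1))^2
  (n - 1)/(n + 1) = (1.829 - 1)/(1.829 + 1) = 0.293036
  R = 0.293036^2 = 0.0858701
  R(%) = 0.0858701 * 100 = 8.587%

8.587%


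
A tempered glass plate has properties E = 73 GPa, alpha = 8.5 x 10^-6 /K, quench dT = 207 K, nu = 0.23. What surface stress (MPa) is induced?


Tempering stress: sigma = E * alpha * dT / (1 - nu)
  E (MPa) = 73 * 1000 = 73000
  Numerator = 73000 * (8.5 x 10^-6) * 207 = 128.4435
  Denominator = 1 - 0.23 = 0.77
  sigma = 128.4435 / 0.77 = 166.8 MPa

166.8 MPa


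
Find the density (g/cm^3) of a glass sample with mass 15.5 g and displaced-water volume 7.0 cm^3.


Use the definition of density:
  rho = mass / volume
  rho = 15.5 / 7.0 = 2.214 g/cm^3

2.214 g/cm^3


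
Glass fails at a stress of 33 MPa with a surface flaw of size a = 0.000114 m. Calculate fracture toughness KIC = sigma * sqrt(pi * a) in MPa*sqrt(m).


Fracture toughness: KIC = sigma * sqrt(pi * a)
  pi * a = pi * 0.000114 = 0.000358142
  sqrt(pi * a) = 0.018925
  KIC = 33 * 0.018925 = 0.625 MPa*sqrt(m)

0.625 MPa*sqrt(m)


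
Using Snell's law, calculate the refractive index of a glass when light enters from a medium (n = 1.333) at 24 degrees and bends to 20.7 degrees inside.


Apply Snell's law: n1 * sin(theta1) = n2 * sin(theta2)
  n2 = n1 * sin(theta1) / sin(theta2)
  sin(24) = 0.406737
  sin(20.7) = 0.353475
  n2 = 1.333 * 0.406737 / 0.353475 = 1.5339

1.5339


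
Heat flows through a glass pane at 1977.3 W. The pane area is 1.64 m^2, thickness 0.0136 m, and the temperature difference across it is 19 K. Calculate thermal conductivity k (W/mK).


Fourier's law rearranged: k = Q * t / (A * dT)
  Numerator = 1977.3 * 0.0136 = 26.89128
  Denominator = 1.64 * 19 = 31.16
  k = 26.89128 / 31.16 = 0.863 W/mK

0.863 W/mK


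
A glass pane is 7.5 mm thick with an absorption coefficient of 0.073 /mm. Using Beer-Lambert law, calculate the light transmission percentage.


Beer-Lambert law: T = exp(-alpha * thickness)
  exponent = -0.073 * 7.5 = -0.5475
  T = exp(-0.5475) = 0.5784
  Percentage = 0.5784 * 100 = 57.84%

57.84%


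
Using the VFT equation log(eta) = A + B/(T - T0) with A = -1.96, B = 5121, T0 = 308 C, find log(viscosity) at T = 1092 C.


VFT equation: log(eta) = A + B / (T - T0)
  T - T0 = 1092 - 308 = 784
  B / (T - T0) = 5121 / 784 = 6.532
  log(eta) = -1.96 + 6.532 = 4.572

4.572


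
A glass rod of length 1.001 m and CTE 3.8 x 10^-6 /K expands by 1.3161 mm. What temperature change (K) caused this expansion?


Rearrange dL = alpha * L0 * dT for dT:
  dT = dL / (alpha * L0)
  dL (m) = 1.3161 / 1000 = 0.0013161
  dT = 0.0013161 / ((3.8 x 10^-6) * 1.001) = 346.0 K

346.0 K


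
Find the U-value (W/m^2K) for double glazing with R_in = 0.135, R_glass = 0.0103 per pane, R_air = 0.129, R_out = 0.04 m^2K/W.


Total thermal resistance (series):
  R_total = R_in + R_glass + R_air + R_glass + R_out
  R_total = 0.135 + 0.0103 + 0.129 + 0.0103 + 0.04 = 0.3246 m^2K/W
U-value = 1 / R_total = 1 / 0.3246 = 3.081 W/m^2K

3.081 W/m^2K


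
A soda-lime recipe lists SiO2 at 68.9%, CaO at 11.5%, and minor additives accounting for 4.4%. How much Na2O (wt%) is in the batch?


Pieces sum to 100%:
  Na2O = 100 - (SiO2 + CaO + others)
  Na2O = 100 - (68.9 + 11.5 + 4.4) = 15.2%

15.2%


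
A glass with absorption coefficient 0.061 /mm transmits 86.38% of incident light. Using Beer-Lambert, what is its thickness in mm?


Rearrange T = exp(-alpha * thickness):
  thickness = -ln(T) / alpha
  T = 86.38/100 = 0.8638
  ln(T) = -0.14641
  -ln(T) = 0.14641
  thickness = 0.14641 / 0.061 = 2.4 mm

2.4 mm


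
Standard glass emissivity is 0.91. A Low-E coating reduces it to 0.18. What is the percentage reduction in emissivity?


Percentage reduction = (1 - coated/uncoated) * 100
  Ratio = 0.18 / 0.91 = 0.1978
  Reduction = (1 - 0.1978) * 100 = 80.2%

80.2%


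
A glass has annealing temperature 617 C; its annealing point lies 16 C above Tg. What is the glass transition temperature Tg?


Rearrange T_anneal = Tg + offset for Tg:
  Tg = T_anneal - offset = 617 - 16 = 601 C

601 C


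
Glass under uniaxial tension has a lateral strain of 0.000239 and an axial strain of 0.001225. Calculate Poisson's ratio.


Poisson's ratio: nu = lateral strain / axial strain
  nu = 0.000239 / 0.001225 = 0.1951

0.1951


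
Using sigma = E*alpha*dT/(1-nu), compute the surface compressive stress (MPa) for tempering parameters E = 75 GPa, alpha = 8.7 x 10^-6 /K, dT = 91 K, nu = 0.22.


Tempering stress: sigma = E * alpha * dT / (1 - nu)
  E (MPa) = 75 * 1000 = 75000
  Numerator = 75000 * (8.7 x 10^-6) * 91 = 59.3775
  Denominator = 1 - 0.22 = 0.78
  sigma = 59.3775 / 0.78 = 76.1 MPa

76.1 MPa


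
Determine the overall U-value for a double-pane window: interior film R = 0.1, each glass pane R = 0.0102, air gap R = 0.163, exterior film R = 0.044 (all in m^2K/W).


Total thermal resistance (series):
  R_total = R_in + R_glass + R_air + R_glass + R_out
  R_total = 0.1 + 0.0102 + 0.163 + 0.0102 + 0.044 = 0.3274 m^2K/W
U-value = 1 / R_total = 1 / 0.3274 = 3.054 W/m^2K

3.054 W/m^2K


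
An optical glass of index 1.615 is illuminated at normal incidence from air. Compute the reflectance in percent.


Fresnel reflectance at normal incidence:
  R = ((n - 1)/(n + 1))^2
  (n - 1)/(n + 1) = (1.615 - 1)/(1.615 + 1) = 0.235182
  R = 0.235182^2 = 0.0553106
  R(%) = 0.0553106 * 100 = 5.531%

5.531%


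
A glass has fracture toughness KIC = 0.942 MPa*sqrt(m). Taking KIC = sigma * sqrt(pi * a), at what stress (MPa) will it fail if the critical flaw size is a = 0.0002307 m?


Rearrange KIC = sigma * sqrt(pi * a):
  sigma = KIC / sqrt(pi * a)
  sqrt(pi * 0.0002307) = 0.026921
  sigma = 0.942 / 0.026921 = 34.99 MPa

34.99 MPa


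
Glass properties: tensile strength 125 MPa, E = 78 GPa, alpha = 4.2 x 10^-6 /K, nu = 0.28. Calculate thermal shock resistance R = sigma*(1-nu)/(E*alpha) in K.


Thermal shock resistance: R = sigma * (1 - nu) / (E * alpha)
  Numerator = 125 * (1 - 0.28) = 90.0
  Denominator = 78 * 1000 * (4.2 x 10^-6) = 0.3276
  R = 90.0 / 0.3276 = 274.7 K

274.7 K


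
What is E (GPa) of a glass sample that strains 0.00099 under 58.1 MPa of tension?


Young's modulus: E = stress / strain
  E = 58.1 MPa / 0.00099 = 58686.87 MPa
Convert to GPa: 58686.87 / 1000 = 58.69 GPa

58.69 GPa


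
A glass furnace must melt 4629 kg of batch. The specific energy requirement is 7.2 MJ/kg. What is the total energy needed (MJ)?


Total energy = mass * specific energy
  E = 4629 * 7.2 = 33328.8 MJ

33328.8 MJ


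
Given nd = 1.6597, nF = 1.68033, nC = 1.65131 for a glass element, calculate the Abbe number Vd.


Abbe number formula: Vd = (nd - 1) / (nF - nC)
  nd - 1 = 1.6597 - 1 = 0.6597
  nF - nC = 1.68033 - 1.65131 = 0.02902
  Vd = 0.6597 / 0.02902 = 22.73

22.73


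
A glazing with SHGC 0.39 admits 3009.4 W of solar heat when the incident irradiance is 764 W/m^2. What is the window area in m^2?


Rearrange Q = Area * SHGC * Irradiance:
  Area = Q / (SHGC * Irradiance)
  Area = 3009.4 / (0.39 * 764) = 10.1 m^2

10.1 m^2


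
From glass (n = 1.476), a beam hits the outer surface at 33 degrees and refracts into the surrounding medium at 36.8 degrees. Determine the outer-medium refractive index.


Apply Snell's law: n1 * sin(theta1) = n2 * sin(theta2)
  n2 = n1 * sin(theta1) / sin(theta2)
  sin(33) = 0.544639
  sin(36.8) = 0.599024
  n2 = 1.476 * 0.544639 / 0.599024 = 1.342

1.342


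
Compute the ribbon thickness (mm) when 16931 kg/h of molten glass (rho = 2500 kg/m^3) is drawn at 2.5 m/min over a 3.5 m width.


Ribbon cross-section from mass balance:
  Volume rate = throughput / density = 16931 / 2500 = 6.7724 m^3/h
  thickness = volume rate / (speed * 60 * width), i.e.
  thickness = throughput / (60 * speed * width * density) * 1000
  thickness = 16931 / (60 * 2.5 * 3.5 * 2500) * 1000 = 12.9 mm

12.9 mm


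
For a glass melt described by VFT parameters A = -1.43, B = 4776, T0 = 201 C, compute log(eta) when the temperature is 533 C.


VFT equation: log(eta) = A + B / (T - T0)
  T - T0 = 533 - 201 = 332
  B / (T - T0) = 4776 / 332 = 14.386
  log(eta) = -1.43 + 14.386 = 12.956

12.956


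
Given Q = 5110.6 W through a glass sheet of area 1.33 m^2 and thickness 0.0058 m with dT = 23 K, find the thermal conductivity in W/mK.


Fourier's law rearranged: k = Q * t / (A * dT)
  Numerator = 5110.6 * 0.0058 = 29.64148
  Denominator = 1.33 * 23 = 30.59
  k = 29.64148 / 30.59 = 0.969 W/mK

0.969 W/mK


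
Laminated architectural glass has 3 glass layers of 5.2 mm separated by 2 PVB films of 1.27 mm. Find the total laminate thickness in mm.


Total thickness = glass contribution + PVB contribution
  Glass: 3 * 5.2 = 15.6 mm
  PVB: 2 * 1.27 = 2.54 mm
  Total = 15.6 + 2.54 = 18.14 mm

18.14 mm


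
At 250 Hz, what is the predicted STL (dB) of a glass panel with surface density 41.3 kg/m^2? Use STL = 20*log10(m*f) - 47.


Mass law: STL = 20 * log10(m * f) - 47
  m * f = 41.3 * 250 = 10325
  log10(10325) = 4.01389
  STL = 20 * 4.01389 - 47 = 80.2778 - 47 = 33.3 dB

33.3 dB


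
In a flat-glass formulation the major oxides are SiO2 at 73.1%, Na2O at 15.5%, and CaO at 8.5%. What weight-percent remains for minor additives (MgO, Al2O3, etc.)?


Sum the three major oxides:
  SiO2 + Na2O + CaO = 73.1 + 15.5 + 8.5 = 97.1%
Subtract from 100%:
  Others = 100 - 97.1 = 2.9%

2.9%


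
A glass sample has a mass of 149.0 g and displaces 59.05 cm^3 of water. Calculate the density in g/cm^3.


Use the definition of density:
  rho = mass / volume
  rho = 149.0 / 59.05 = 2.523 g/cm^3

2.523 g/cm^3


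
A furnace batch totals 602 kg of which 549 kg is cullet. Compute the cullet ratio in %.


Cullet ratio = (cullet mass / total batch mass) * 100
  Ratio = 549 / 602 * 100 = 91.2%

91.2%


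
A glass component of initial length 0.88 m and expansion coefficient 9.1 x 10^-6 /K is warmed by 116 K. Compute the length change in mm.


Thermal expansion formula: dL = alpha * L0 * dT
  dL = (9.1 x 10^-6) * 0.88 * 116 = 0.00092893 m
Convert to mm: 0.00092893 * 1000 = 0.9289 mm

0.9289 mm


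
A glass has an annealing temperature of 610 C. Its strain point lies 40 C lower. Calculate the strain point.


Strain point = annealing point - difference:
  T_strain = 610 - 40 = 570 C

570 C


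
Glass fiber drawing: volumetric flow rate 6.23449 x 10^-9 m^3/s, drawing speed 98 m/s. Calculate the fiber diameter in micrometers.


Cross-sectional area from continuity:
  A = Q / v = 6.23449 x 10^-9 / 98 = 6.361724 x 10^-11 m^2
Diameter from circular cross-section:
  d = sqrt(4A / pi) * 10^6 (m -> um)
  d = sqrt(4 * 6.361724 x 10^-11 / pi) * 10^6 = 9.0 um

9.0 um


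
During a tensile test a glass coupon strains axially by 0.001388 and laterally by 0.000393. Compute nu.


Poisson's ratio: nu = lateral strain / axial strain
  nu = 0.000393 / 0.001388 = 0.2831

0.2831


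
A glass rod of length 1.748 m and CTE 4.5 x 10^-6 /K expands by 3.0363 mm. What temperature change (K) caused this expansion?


Rearrange dL = alpha * L0 * dT for dT:
  dT = dL / (alpha * L0)
  dL (m) = 3.0363 / 1000 = 0.0030363
  dT = 0.0030363 / ((4.5 x 10^-6) * 1.748) = 386.0 K

386.0 K


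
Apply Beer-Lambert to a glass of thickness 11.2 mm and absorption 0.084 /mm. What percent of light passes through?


Beer-Lambert law: T = exp(-alpha * thickness)
  exponent = -0.084 * 11.2 = -0.9408
  T = exp(-0.9408) = 0.3903
  Percentage = 0.3903 * 100 = 39.03%

39.03%


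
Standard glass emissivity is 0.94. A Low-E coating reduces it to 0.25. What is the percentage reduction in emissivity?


Percentage reduction = (1 - coated/uncoated) * 100
  Ratio = 0.25 / 0.94 = 0.266
  Reduction = (1 - 0.266) * 100 = 73.4%

73.4%


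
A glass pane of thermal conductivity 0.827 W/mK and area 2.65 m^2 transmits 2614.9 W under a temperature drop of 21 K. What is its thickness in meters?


Fourier's law: t = k * A * dT / Q
  t = 0.827 * 2.65 * 21 / 2614.9
  t = 46.02255 / 2614.9 = 0.0176 m

0.0176 m


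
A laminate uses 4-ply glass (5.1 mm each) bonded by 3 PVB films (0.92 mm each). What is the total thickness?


Total thickness = glass contribution + PVB contribution
  Glass: 4 * 5.1 = 20.4 mm
  PVB: 3 * 0.92 = 2.76 mm
  Total = 20.4 + 2.76 = 23.16 mm

23.16 mm


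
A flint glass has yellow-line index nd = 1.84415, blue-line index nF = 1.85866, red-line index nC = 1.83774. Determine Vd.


Abbe number formula: Vd = (nd - 1) / (nF - nC)
  nd - 1 = 1.84415 - 1 = 0.84415
  nF - nC = 1.85866 - 1.83774 = 0.02092
  Vd = 0.84415 / 0.02092 = 40.35

40.35


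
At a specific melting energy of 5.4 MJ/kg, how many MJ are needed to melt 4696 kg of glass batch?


Total energy = mass * specific energy
  E = 4696 * 5.4 = 25358.4 MJ

25358.4 MJ


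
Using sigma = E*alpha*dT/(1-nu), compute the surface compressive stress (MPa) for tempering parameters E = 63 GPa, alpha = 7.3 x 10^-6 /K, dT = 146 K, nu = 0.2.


Tempering stress: sigma = E * alpha * dT / (1 - nu)
  E (MPa) = 63 * 1000 = 63000
  Numerator = 63000 * (7.3 x 10^-6) * 146 = 67.1454
  Denominator = 1 - 0.2 = 0.8
  sigma = 67.1454 / 0.8 = 83.9 MPa

83.9 MPa


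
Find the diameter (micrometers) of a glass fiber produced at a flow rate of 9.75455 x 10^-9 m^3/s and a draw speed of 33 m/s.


Cross-sectional area from continuity:
  A = Q / v = 9.75455 x 10^-9 / 33 = 2.955924 x 10^-10 m^2
Diameter from circular cross-section:
  d = sqrt(4A / pi) * 10^6 (m -> um)
  d = sqrt(4 * 2.955924 x 10^-10 / pi) * 10^6 = 19.4 um

19.4 um


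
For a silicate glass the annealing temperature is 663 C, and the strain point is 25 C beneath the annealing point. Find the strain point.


Strain point = annealing point - difference:
  T_strain = 663 - 25 = 638 C

638 C


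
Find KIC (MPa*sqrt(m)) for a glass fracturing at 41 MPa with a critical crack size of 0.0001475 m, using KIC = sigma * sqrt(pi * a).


Fracture toughness: KIC = sigma * sqrt(pi * a)
  pi * a = pi * 0.0001475 = 0.000463385
  sqrt(pi * a) = 0.021526
  KIC = 41 * 0.021526 = 0.883 MPa*sqrt(m)

0.883 MPa*sqrt(m)


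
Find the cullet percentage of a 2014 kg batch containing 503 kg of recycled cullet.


Cullet ratio = (cullet mass / total batch mass) * 100
  Ratio = 503 / 2014 * 100 = 24.98%

24.98%


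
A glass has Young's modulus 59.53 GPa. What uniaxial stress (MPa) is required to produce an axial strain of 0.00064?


Rearrange E = sigma / epsilon:
  sigma = E * epsilon
  E (MPa) = 59.53 * 1000 = 59530
  sigma = 59530 * 0.00064 = 38.1 MPa

38.1 MPa


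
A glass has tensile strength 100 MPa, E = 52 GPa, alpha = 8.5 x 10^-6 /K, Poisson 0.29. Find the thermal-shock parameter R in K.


Thermal shock resistance: R = sigma * (1 - nu) / (E * alpha)
  Numerator = 100 * (1 - 0.29) = 71.0
  Denominator = 52 * 1000 * (8.5 x 10^-6) = 0.442
  R = 71.0 / 0.442 = 160.6 K

160.6 K


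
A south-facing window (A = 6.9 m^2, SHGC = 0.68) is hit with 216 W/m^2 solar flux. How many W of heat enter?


Solar heat gain: Q = Area * SHGC * Irradiance
  Q = 6.9 * 0.68 * 216 = 1013.5 W

1013.5 W
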